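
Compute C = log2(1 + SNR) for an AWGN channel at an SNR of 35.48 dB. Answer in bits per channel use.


SNR_linear = 10^(35.48/10) = 3531.8317; C = log2(1 + SNR_linear) = log2(1 + 3531.8317) = 11.7866

11.7866 bits/channel use


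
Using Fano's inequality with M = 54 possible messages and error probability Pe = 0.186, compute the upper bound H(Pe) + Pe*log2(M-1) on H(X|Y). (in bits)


H(Pe) = -Pe*log2(Pe) - (1-Pe)*log2(1-Pe) = -0.186*log2(0.186) - 0.814*log2(0.814) = 0.451352 + 0.241676 = 0.693. Pe*log2(M-1) = 0.186*log2(53) = 1.065393. Bound = H(Pe) + Pe*log2(M-1) = 0.451352 + 0.241676 + 1.065393 = 1.7584

1.7584 bits


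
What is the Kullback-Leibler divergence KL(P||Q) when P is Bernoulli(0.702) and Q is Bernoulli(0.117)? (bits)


KL = p*log2(p/q) + (1-p)*log2((1-p)/(1-q)) = 0.702*log2(0.702/0.117) + 0.298*log2(0.298/0.883) = 1.3476

1.3476 bits


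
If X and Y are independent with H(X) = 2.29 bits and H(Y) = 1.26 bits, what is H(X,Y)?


For independent variables, H(X,Y) = H(X) + H(Y) = 2.29 + 1.26 = 3.55

3.55 bits


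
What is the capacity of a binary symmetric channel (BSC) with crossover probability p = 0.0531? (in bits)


H(p) = -p*log2(p) - (1-p)*log2(1-p) = -0.0531*log2(0.0531) - 0.9469*log2(0.9469) = 0.224886 + 0.074536 = 0.2994. C = 1 - H(p) = 1 - 0.2994 = 0.7006

0.7006 bits


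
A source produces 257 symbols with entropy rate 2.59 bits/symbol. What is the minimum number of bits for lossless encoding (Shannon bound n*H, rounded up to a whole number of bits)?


Minimum bits >= n * H = 257 * 2.59 = 665.63, rounded up to a whole number of bits = 666

666 bits


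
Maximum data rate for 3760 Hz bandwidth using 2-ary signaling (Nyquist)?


Rate = 2 * B * log2(M) = 2 * 3760 * 1.0 = 7520.0

7520.0 bps


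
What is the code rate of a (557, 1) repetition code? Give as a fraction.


Rate = k/n = 1/557

1/557


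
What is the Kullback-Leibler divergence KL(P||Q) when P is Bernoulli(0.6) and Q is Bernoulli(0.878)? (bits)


KL = p*log2(p/q) + (1-p)*log2((1-p)/(1-q)) = 0.6*log2(0.6/0.878) + 0.4*log2(0.4/0.122) = 0.3557

0.3557 bits


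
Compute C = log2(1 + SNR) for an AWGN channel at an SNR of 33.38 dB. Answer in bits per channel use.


SNR_linear = 10^(33.38/10) = 2177.7098; C = log2(1 + SNR_linear) = log2(1 + 2177.7098) = 11.0893

11.0893 bits/channel use


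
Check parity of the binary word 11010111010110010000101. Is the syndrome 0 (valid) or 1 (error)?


Syndrome = XOR of all bits = 1 XOR 1 XOR 0 XOR 1 XOR 0 XOR 1 XOR 1 XOR 1 XOR 0 XOR 1 XOR 0 XOR 1 XOR 1 XOR 0 XOR 0 XOR 1 XOR 0 XOR 0 XOR 0 XOR 0 XOR 1 XOR 0 XOR 1 = 0

0


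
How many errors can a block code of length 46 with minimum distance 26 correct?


Correction capability = floor((d-1)/2) = floor((26-1)/2) = 12

12 errors


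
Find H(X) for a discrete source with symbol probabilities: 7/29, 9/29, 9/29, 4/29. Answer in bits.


H = -sum(p_i * log2(p_i)). Terms: -(7/29)*log2(7/29) = 0.494979; -(9/29)*log2(9/29) = 0.523879; -(9/29)*log2(9/29) = 0.523879; -(4/29)*log2(4/29) = 0.394204. H = 0.494979 + 0.523879 + 0.523879 + 0.394204 = 1.9369

1.9369 bits


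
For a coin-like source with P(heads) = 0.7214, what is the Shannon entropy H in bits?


H = -p*log2(p) - (1-p)*log2(1-p). -0.7214*log2(0.7214) = 0.339872; -0.2786*log2(0.2786) = 0.513664. H = 0.339872 + 0.513664 = 0.8535

0.8535 bits


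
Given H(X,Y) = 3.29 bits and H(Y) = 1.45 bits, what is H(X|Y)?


H(X|Y) = H(X,Y) - H(Y) = 3.29 - 1.45 = 1.84

1.84 bits


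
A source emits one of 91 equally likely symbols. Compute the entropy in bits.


H = log2(n) = log2(91) = 6.5078

6.5078 bits


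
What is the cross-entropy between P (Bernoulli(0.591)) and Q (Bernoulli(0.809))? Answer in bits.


H(P,Q) = -p*log2(q) - (1-p)*log2(1-q). -0.591*log2(0.809) = 0.180721; -0.409*log2(0.191) = 0.976837. H(P,Q) = 0.180721 + 0.976837 = 1.1576

1.1576 bits


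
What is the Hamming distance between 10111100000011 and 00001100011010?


Count differing positions: ^ . ^ ^ . . . . . ^ ^ . . ^ = 6 differences

6


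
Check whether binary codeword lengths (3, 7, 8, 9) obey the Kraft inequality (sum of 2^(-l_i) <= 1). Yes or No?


Kraft sum = sum(2^(-l_i)) = 0.1387, need <= 1. Result: satisfied (a binary prefix-free code with these lengths exists)

Yes


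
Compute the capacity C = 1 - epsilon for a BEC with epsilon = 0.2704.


C = 1 - epsilon = 1 - 0.2704 = 0.7296

0.7296 bits


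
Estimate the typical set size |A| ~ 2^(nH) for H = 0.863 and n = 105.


log2|A_typical| = nH = 105 * 0.863 = 90.615, so |A_typical| ~ 2^90.615 = 1.896e+27

1.896e+27


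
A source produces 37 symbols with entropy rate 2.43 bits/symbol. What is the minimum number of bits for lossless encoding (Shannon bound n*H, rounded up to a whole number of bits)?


Minimum bits >= n * H = 37 * 2.43 = 89.91, rounded up to a whole number of bits = 90

90 bits


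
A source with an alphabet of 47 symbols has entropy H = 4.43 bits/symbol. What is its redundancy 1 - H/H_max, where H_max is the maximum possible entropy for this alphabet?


H_max = log2(K) = log2(47) = 5.5546 bits/symbol. Redundancy = 1 - H/H_max = 1 - 4.43/5.5546 = 1 - 0.7975 = 0.2025

0.2025


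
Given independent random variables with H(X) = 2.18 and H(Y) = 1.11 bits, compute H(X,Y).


For independent variables, H(X,Y) = H(X) + H(Y) = 2.18 + 1.11 = 3.29

3.29 bits


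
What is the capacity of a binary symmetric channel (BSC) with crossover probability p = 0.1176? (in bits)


H(p) = -p*log2(p) - (1-p)*log2(1-p) = -0.1176*log2(0.1176) - 0.8824*log2(0.8824) = 0.363154 + 0.159269 = 0.5224. C = 1 - H(p) = 1 - 0.5224 = 0.4776

0.4776 bits


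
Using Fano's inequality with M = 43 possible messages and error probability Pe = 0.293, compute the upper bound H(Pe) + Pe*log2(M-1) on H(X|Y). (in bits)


H(Pe) = -Pe*log2(Pe) - (1-Pe)*log2(1-Pe) = -0.293*log2(0.293) - 0.707*log2(0.707) = 0.518911 + 0.353654 = 0.8726. Pe*log2(M-1) = 0.293*log2(42) = 1.579949. Bound = H(Pe) + Pe*log2(M-1) = 0.518911 + 0.353654 + 1.579949 = 2.4525

2.4525 bits


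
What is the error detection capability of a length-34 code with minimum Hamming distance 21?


Detection capability = d_min - 1 = 21 - 1 = 20

20 errors


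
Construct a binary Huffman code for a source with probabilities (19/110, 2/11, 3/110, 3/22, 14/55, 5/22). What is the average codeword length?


Huffman construction (repeatedly merge the two least-probable nodes; each merge adds 1 bit to every symbol beneath it): 3/110 + 3/22 = 9/55; 9/55 + 19/110 = 37/110; 2/11 + 5/22 = 9/22; 14/55 + 37/110 = 13/22; 9/22 + 13/22 = 1. Resulting codeword lengths (in the order the probabilities were given): (3, 2, 4, 4, 2, 2). L_avg = sum(p_i * l_i) = 19/110*3 + 2/11*2 + 3/110*4 + 3/22*4 + 14/55*2 + 5/22*2 = 5/2 = 2.5

2.5 bits


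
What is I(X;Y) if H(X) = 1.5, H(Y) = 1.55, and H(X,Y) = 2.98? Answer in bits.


I(X;Y) = H(X) + H(Y) - H(X,Y) = 1.5 + 1.55 - 2.98 = 0.07

0.07 bits


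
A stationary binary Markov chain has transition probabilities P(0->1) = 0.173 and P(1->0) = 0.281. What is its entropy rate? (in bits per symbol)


Stationary distribution: pi_0 = p10/(p01+p10) = 0.6189, pi_1 = 0.3811. Entropy rate H' = pi_0*H(p01) + pi_1*H(p10) = 0.6189*0.6645 + 0.3811*0.8568 = 0.7378

0.7378 bits/symbol


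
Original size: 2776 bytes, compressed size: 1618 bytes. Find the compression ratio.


Ratio = original / compressed = 2776 / 1618 = 1.7157

1.7157


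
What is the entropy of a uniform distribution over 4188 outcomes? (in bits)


H = log2(n) = log2(4188) = 12.032

12.032 bits


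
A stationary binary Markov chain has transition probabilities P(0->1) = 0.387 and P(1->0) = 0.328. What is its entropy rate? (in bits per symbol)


Stationary distribution: pi_0 = p10/(p01+p10) = 0.4587, pi_1 = 0.5413. Entropy rate H' = pi_0*H(p01) + pi_1*H(p10) = 0.4587*0.9628 + 0.5413*0.9129 = 0.9358

0.9358 bits/symbol


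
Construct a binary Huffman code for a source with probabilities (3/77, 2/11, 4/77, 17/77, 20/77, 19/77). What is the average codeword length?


Huffman construction (repeatedly merge the two least-probable nodes; each merge adds 1 bit to every symbol beneath it): 3/77 + 4/77 = 1/11; 1/11 + 2/11 = 3/11; 17/77 + 19/77 = 36/77; 20/77 + 3/11 = 41/77; 36/77 + 41/77 = 1. Resulting codeword lengths (in the order the probabilities were given): (4, 3, 4, 2, 2, 2). L_avg = sum(p_i * l_i) = 3/77*4 + 2/11*3 + 4/77*4 + 17/77*2 + 20/77*2 + 19/77*2 = 26/11 = 2.3636

2.3636 bits


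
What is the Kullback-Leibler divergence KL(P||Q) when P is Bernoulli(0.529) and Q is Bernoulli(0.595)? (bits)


KL = p*log2(p/q) + (1-p)*log2((1-p)/(1-q)) = 0.529*log2(0.529/0.595) + 0.471*log2(0.471/0.405) = 0.0129

0.0129 bits


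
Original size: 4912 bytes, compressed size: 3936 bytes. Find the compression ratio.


Ratio = original / compressed = 4912 / 3936 = 1.248

1.248


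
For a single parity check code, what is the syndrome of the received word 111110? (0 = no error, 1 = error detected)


Syndrome = XOR of all bits = 1 XOR 1 XOR 1 XOR 1 XOR 1 XOR 0 = 1

1


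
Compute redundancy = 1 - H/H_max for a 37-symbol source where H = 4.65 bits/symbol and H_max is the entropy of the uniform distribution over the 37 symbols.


H_max = log2(K) = log2(37) = 5.2095 bits/symbol. Redundancy = 1 - H/H_max = 1 - 4.65/5.2095 = 1 - 0.8926 = 0.1074

0.1074


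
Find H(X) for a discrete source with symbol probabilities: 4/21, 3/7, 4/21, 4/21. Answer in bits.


H = -sum(p_i * log2(p_i)). Terms: -(4/21)*log2(4/21) = 0.455680; -(3/7)*log2(3/7) = 0.523882; -(4/21)*log2(4/21) = 0.455680; -(4/21)*log2(4/21) = 0.455680. H = 0.455680 + 0.523882 + 0.455680 + 0.455680 = 1.8909

1.8909 bits


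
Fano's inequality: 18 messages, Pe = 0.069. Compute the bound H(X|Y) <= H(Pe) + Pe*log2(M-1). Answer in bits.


H(Pe) = -Pe*log2(Pe) - (1-Pe)*log2(1-Pe) = -0.069*log2(0.069) - 0.931*log2(0.931) = 0.266151 + 0.096030 = 0.3622. Pe*log2(M-1) = 0.069*log2(17) = 0.282035. Bound = H(Pe) + Pe*log2(M-1) = 0.266151 + 0.096030 + 0.282035 = 0.6442

0.6442 bits


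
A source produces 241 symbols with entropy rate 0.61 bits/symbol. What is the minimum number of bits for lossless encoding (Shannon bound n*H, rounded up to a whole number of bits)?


Minimum bits >= n * H = 241 * 0.61 = 147.01, rounded up to a whole number of bits = 148

148 bits


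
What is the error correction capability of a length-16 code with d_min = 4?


Correction capability = floor((d-1)/2) = floor((4-1)/2) = 1

1 errors


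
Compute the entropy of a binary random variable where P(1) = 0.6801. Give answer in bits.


H = -p*log2(p) - (1-p)*log2(1-p). -0.6801*log2(0.6801) = 0.378259; -0.3199*log2(0.3199) = 0.526014. H = 0.378259 + 0.526014 = 0.9043

0.9043 bits


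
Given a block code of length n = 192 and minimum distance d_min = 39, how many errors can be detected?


Detection capability = d_min - 1 = 39 - 1 = 38

38 errors


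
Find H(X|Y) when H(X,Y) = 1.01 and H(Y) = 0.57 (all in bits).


H(X|Y) = H(X,Y) - H(Y) = 1.01 - 0.57 = 0.44

0.44 bits


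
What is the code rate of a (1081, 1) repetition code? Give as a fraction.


Rate = k/n = 1/1081

1/1081


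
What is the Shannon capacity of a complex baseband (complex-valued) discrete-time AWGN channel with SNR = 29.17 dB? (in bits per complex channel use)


SNR_linear = 10^(29.17/10) = 826.0379; C = log2(1 + SNR_linear) = log2(1 + 826.0379) = 9.6918

9.6918 bits/channel use


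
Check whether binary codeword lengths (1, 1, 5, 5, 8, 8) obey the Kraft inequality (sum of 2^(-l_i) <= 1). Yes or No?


Kraft sum = sum(2^(-l_i)) = 1.0703, need <= 1. Result: violated (a binary prefix-free code with these lengths cannot exist)

No


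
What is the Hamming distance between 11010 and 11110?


Count differing positions: . . ^ . . = 1 differences

1


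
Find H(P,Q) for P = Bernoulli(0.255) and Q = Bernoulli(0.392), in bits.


H(P,Q) = -p*log2(q) - (1-p)*log2(1-q). -0.255*log2(0.392) = 0.344524; -0.745*log2(0.608) = 0.534803. H(P,Q) = 0.344524 + 0.534803 = 0.8793

0.8793 bits


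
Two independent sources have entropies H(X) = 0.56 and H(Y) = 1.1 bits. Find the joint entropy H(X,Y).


For independent variables, H(X,Y) = H(X) + H(Y) = 0.56 + 1.1 = 1.66

1.66 bits


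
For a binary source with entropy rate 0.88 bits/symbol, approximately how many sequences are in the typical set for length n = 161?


log2|A_typical| = nH = 161 * 0.88 = 141.68, so |A_typical| ~ 2^141.68 = 4.466e+42

4.466e+42


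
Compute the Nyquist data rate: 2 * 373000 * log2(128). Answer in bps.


Rate = 2 * B * log2(M) = 2 * 373000 * 7.0 = 5222000.0

5222000.0 bps


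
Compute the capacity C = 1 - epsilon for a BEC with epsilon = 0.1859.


C = 1 - epsilon = 1 - 0.1859 = 0.8141

0.8141 bits


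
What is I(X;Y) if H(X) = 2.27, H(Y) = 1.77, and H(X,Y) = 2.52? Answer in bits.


I(X;Y) = H(X) + H(Y) - H(X,Y) = 2.27 + 1.77 - 2.52 = 1.52

1.52 bits


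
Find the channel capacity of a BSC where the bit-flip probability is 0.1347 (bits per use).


H(p) = -p*log2(p) - (1-p)*log2(1-p) = -0.1347*log2(0.1347) - 0.8653*log2(0.8653) = 0.389576 + 0.180612 = 0.5702. C = 1 - H(p) = 1 - 0.5702 = 0.4298

0.4298 bits


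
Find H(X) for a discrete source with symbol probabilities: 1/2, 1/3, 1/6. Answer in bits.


H = -sum(p_i * log2(p_i)). Terms: -(1/2)*log2(1/2) = 0.500000; -(1/3)*log2(1/3) = 0.528321; -(1/6)*log2(1/6) = 0.430827. H = 0.500000 + 0.528321 + 0.430827 = 1.4591

1.4591 bits


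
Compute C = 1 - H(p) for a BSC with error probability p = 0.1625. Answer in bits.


H(p) = -p*log2(p) - (1-p)*log2(1-p) = -0.1625*log2(0.1625) - 0.8375*log2(0.8375) = 0.425992 + 0.214265 = 0.6403. C = 1 - H(p) = 1 - 0.6403 = 0.3597

0.3597 bits


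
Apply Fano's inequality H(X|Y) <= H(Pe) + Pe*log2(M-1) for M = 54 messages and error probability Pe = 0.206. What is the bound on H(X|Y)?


H(Pe) = -Pe*log2(Pe) - (1-Pe)*log2(1-Pe) = -0.206*log2(0.206) - 0.794*log2(0.794) = 0.469532 + 0.264235 = 0.7338. Pe*log2(M-1) = 0.206*log2(53) = 1.179952. Bound = H(Pe) + Pe*log2(M-1) = 0.469532 + 0.264235 + 1.179952 = 1.9137

1.9137 bits


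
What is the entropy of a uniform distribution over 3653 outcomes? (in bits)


H = log2(n) = log2(3653) = 11.8349

11.8349 bits


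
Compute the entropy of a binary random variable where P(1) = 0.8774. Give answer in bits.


H = -p*log2(p) - (1-p)*log2(1-p). -0.8774*log2(0.8774) = 0.165560; -0.1226*log2(0.1226) = 0.371229. H = 0.165560 + 0.371229 = 0.5368

0.5368 bits


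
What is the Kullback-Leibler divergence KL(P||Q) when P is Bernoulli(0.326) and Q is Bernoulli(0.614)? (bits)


KL = p*log2(p/q) + (1-p)*log2((1-p)/(1-q)) = 0.326*log2(0.326/0.614) + 0.674*log2(0.674/0.386) = 0.2442

0.2442 bits


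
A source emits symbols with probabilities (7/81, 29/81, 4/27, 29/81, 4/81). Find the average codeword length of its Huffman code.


Huffman construction (repeatedly merge the two least-probable nodes; each merge adds 1 bit to every symbol beneath it): 4/81 + 7/81 = 11/81; 11/81 + 4/27 = 23/81; 23/81 + 29/81 = 52/81; 29/81 + 52/81 = 1. Resulting codeword lengths (in the order the probabilities were given): (4, 2, 3, 1, 4). L_avg = sum(p_i * l_i) = 7/81*4 + 29/81*2 + 4/27*3 + 29/81*1 + 4/81*4 = 167/81 = 2.0617

2.0617 bits


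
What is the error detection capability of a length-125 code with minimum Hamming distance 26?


Detection capability = d_min - 1 = 26 - 1 = 25

25 errors


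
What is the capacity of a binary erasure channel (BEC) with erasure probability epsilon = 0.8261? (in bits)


C = 1 - epsilon = 1 - 0.8261 = 0.1739

0.1739 bits


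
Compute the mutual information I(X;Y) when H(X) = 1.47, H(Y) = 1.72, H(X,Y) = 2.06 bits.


I(X;Y) = H(X) + H(Y) - H(X,Y) = 1.47 + 1.72 - 2.06 = 1.13

1.13 bits


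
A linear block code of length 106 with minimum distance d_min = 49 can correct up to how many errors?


Correction capability = floor((d-1)/2) = floor((49-1)/2) = 24

24 errors


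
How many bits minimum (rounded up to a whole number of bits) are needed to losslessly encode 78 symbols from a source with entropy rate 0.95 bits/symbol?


Minimum bits >= n * H = 78 * 0.95 = 74.1, rounded up to a whole number of bits = 75

75 bits


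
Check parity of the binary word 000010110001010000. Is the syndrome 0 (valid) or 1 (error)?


Syndrome = XOR of all bits = 0 XOR 0 XOR 0 XOR 0 XOR 1 XOR 0 XOR 1 XOR 1 XOR 0 XOR 0 XOR 0 XOR 1 XOR 0 XOR 1 XOR 0 XOR 0 XOR 0 XOR 0 = 1

1


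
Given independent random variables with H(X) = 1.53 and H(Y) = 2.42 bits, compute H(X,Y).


For independent variables, H(X,Y) = H(X) + H(Y) = 1.53 + 2.42 = 3.95

3.95 bits


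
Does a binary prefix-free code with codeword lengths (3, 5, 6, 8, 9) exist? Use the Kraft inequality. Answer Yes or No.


Kraft sum = sum(2^(-l_i)) = 0.1777, need <= 1. Result: satisfied (a binary prefix-free code with these lengths exists)

Yes


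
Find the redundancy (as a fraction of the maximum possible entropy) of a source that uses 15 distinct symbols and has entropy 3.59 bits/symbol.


H_max = log2(K) = log2(15) = 3.9069 bits/symbol. Redundancy = 1 - H/H_max = 1 - 3.59/3.9069 = 1 - 0.9189 = 0.0811

0.0811


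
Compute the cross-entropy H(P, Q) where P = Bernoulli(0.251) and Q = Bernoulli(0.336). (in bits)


H(P,Q) = -p*log2(q) - (1-p)*log2(1-q). -0.251*log2(0.336) = 0.394940; -0.749*log2(0.664) = 0.442468. H(P,Q) = 0.394940 + 0.442468 = 0.8374

0.8374 bits


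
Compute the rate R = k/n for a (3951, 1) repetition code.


Rate = k/n = 1/3951

1/3951


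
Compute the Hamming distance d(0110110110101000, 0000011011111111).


Count differing positions: . ^ ^ . ^ . ^ ^ . ^ . ^ . ^ ^ ^ = 10 differences

10


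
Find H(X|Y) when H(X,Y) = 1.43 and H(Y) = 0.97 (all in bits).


H(X|Y) = H(X,Y) - H(Y) = 1.43 - 0.97 = 0.46

0.46 bits


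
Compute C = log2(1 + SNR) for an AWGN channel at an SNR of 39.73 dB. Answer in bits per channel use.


SNR_linear = 10^(39.73/10) = 9397.2331; C = log2(1 + SNR_linear) = log2(1 + 9397.2331) = 13.1982

13.1982 bits/channel use


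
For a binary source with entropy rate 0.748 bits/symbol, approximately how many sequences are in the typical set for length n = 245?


log2|A_typical| = nH = 245 * 0.748 = 183.26, so |A_typical| ~ 2^183.26 = 1.468e+55

1.468e+55


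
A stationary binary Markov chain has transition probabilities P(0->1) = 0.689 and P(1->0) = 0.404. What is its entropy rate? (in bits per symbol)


Stationary distribution: pi_0 = p10/(p01+p10) = 0.3696, pi_1 = 0.6304. Entropy rate H' = pi_0*H(p01) + pi_1*H(p10) = 0.3696*0.8943 + 0.6304*0.9732 = 0.9441

0.9441 bits/symbol


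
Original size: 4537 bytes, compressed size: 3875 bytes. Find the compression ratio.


Ratio = original / compressed = 4537 / 3875 = 1.1708

1.1708


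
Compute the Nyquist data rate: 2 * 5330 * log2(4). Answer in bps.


Rate = 2 * B * log2(M) = 2 * 5330 * 2.0 = 21320.0

21320.0 bps


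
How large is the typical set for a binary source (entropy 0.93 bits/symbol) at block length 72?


log2|A_typical| = nH = 72 * 0.93 = 66.96, so |A_typical| ~ 2^66.96 = 1.435e+20

1.435e+20


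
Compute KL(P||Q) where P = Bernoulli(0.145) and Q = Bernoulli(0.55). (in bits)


KL = p*log2(p/q) + (1-p)*log2((1-p)/(1-q)) = 0.145*log2(0.145/0.55) + 0.855*log2(0.855/0.45) = 0.5128

0.5128 bits


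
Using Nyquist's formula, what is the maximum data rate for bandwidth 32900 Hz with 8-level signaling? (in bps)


Rate = 2 * B * log2(M) = 2 * 32900 * 3.0 = 197400.0

197400.0 bps


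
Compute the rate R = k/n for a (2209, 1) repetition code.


Rate = k/n = 1/2209

1/2209


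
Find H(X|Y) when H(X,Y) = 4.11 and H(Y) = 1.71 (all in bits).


H(X|Y) = H(X,Y) - H(Y) = 4.11 - 1.71 = 2.4

2.4 bits


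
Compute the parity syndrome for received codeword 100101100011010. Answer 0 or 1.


Syndrome = XOR of all bits = 1 XOR 0 XOR 0 XOR 1 XOR 0 XOR 1 XOR 1 XOR 0 XOR 0 XOR 0 XOR 1 XOR 1 XOR 0 XOR 1 XOR 0 = 1

1


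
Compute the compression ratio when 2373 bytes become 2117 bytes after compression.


Ratio = original / compressed = 2373 / 2117 = 1.1209

1.1209


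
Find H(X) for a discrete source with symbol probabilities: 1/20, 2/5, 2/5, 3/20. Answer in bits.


H = -sum(p_i * log2(p_i)). Terms: -(1/20)*log2(1/20) = 0.216096; -(2/5)*log2(2/5) = 0.528771; -(2/5)*log2(2/5) = 0.528771; -(3/20)*log2(3/20) = 0.410545. H = 0.216096 + 0.528771 + 0.528771 + 0.410545 = 1.6842

1.6842 bits


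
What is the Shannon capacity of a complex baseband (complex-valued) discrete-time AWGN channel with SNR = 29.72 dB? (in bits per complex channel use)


SNR_linear = 10^(29.72/10) = 937.562; C = log2(1 + SNR_linear) = log2(1 + 937.562) = 9.8743

9.8743 bits/channel use


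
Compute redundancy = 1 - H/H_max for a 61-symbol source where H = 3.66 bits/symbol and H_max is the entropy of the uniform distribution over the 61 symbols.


H_max = log2(K) = log2(61) = 5.9307 bits/symbol. Redundancy = 1 - H/H_max = 1 - 3.66/5.9307 = 1 - 0.6171 = 0.3829

0.3829


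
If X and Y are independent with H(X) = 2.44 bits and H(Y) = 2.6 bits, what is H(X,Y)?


For independent variables, H(X,Y) = H(X) + H(Y) = 2.44 + 2.6 = 5.04

5.04 bits


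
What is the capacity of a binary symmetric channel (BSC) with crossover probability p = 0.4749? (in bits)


H(p) = -p*log2(p) - (1-p)*log2(1-p) = -0.4749*log2(0.4749) - 0.5251*log2(0.5251) = 0.510187 + 0.487994 = 0.9982. C = 1 - H(p) = 1 - 0.9982 = 0.0018

0.0018 bits


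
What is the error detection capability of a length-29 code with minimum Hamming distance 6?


Detection capability = d_min - 1 = 6 - 1 = 5

5 errors


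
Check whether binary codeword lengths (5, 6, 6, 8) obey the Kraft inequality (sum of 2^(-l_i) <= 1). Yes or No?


Kraft sum = sum(2^(-l_i)) = 0.0664, need <= 1. Result: satisfied (a binary prefix-free code with these lengths exists)

Yes


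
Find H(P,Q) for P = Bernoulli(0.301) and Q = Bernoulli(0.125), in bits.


H(P,Q) = -p*log2(q) - (1-p)*log2(1-q). -0.301*log2(0.125) = 0.903000; -0.699*log2(0.875) = 0.134659. H(P,Q) = 0.903000 + 0.134659 = 1.0377

1.0377 bits


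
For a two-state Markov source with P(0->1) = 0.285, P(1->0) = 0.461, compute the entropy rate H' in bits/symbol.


Stationary distribution: pi_0 = p10/(p01+p10) = 0.618, pi_1 = 0.382. Entropy rate H' = pi_0*H(p01) + pi_1*H(p10) = 0.618*0.8622 + 0.382*0.9956 = 0.9132

0.9132 bits/symbol


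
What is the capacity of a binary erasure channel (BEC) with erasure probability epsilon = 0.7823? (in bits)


C = 1 - epsilon = 1 - 0.7823 = 0.2177

0.2177 bits


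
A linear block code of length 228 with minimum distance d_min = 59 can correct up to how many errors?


Correction capability = floor((d-1)/2) = floor((59-1)/2) = 29

29 errors


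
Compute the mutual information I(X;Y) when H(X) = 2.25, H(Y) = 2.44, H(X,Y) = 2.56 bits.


I(X;Y) = H(X) + H(Y) - H(X,Y) = 2.25 + 2.44 - 2.56 = 2.13

2.13 bits


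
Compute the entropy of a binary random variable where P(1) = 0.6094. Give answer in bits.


H = -p*log2(p) - (1-p)*log2(1-p). -0.6094*log2(0.6094) = 0.435440; -0.3906*log2(0.3906) = 0.529746. H = 0.435440 + 0.529746 = 0.9652

0.9652 bits


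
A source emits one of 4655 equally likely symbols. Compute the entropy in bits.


H = log2(n) = log2(4655) = 12.1846

12.1846 bits


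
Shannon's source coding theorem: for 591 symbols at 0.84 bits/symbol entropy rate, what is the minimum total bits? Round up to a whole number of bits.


Minimum bits >= n * H = 591 * 0.84 = 496.44, rounded up to a whole number of bits = 497

497 bits


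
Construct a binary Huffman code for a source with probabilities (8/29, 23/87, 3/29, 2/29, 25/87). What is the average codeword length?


Huffman construction (repeatedly merge the two least-probable nodes; each merge adds 1 bit to every symbol beneath it): 2/29 + 3/29 = 5/29; 5/29 + 23/87 = 38/87; 8/29 + 25/87 = 49/87; 38/87 + 49/87 = 1. Resulting codeword lengths (in the order the probabilities were given): (2, 2, 3, 3, 2). L_avg = sum(p_i * l_i) = 8/29*2 + 23/87*2 + 3/29*3 + 2/29*3 + 25/87*2 = 63/29 = 2.1724

2.1724 bits


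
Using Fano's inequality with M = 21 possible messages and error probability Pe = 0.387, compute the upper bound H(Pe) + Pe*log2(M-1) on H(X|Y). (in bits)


H(Pe) = -Pe*log2(Pe) - (1-Pe)*log2(1-Pe) = -0.387*log2(0.387) - 0.613*log2(0.613) = 0.530033 + 0.432803 = 0.9628. Pe*log2(M-1) = 0.387*log2(20) = 1.672586. Bound = H(Pe) + Pe*log2(M-1) = 0.530033 + 0.432803 + 1.672586 = 2.6354

2.6354 bits


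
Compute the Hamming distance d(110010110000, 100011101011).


Count differing positions: . ^ . . . ^ . ^ ^ . ^ ^ = 6 differences

6


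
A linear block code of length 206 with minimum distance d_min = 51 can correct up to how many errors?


Correction capability = floor((d-1)/2) = floor((51-1)/2) = 25

25 errors


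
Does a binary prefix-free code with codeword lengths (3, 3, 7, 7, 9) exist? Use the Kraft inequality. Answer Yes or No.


Kraft sum = sum(2^(-l_i)) = 0.2676, need <= 1. Result: satisfied (a binary prefix-free code with these lengths exists)

Yes


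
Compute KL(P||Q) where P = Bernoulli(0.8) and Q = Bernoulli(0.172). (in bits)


KL = p*log2(p/q) + (1-p)*log2((1-p)/(1-q)) = 0.8*log2(0.8/0.172) + 0.2*log2(0.2/0.828) = 1.3641

1.3641 bits


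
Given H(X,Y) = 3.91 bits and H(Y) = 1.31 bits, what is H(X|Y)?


H(X|Y) = H(X,Y) - H(Y) = 3.91 - 1.31 = 2.6

2.6 bits


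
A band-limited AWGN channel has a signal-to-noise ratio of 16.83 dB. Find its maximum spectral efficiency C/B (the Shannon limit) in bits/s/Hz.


SNR_linear = 10^(16.83/10) = 48.1948; C/B = log2(1 + SNR_linear) = log2(1 + 48.1948) = 5.6204

5.6204 bits/s/Hz


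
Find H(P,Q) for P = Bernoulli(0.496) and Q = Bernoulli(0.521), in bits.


H(P,Q) = -p*log2(q) - (1-p)*log2(1-q). -0.496*log2(0.521) = 0.466560; -0.504*log2(0.479) = 0.535199. H(P,Q) = 0.466560 + 0.535199 = 1.0018

1.0018 bits


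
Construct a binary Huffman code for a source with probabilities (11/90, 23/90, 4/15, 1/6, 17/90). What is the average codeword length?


Huffman construction (repeatedly merge the two least-probable nodes; each merge adds 1 bit to every symbol beneath it): 11/90 + 1/6 = 13/45; 17/90 + 23/90 = 4/9; 4/15 + 13/45 = 5/9; 4/9 + 5/9 = 1. Resulting codeword lengths (in the order the probabilities were given): (3, 2, 2, 3, 2). L_avg = sum(p_i * l_i) = 11/90*3 + 23/90*2 + 4/15*2 + 1/6*3 + 17/90*2 = 103/45 = 2.2889

2.2889 bits


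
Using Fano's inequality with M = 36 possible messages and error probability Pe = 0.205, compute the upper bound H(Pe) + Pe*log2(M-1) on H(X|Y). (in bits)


H(Pe) = -Pe*log2(Pe) - (1-Pe)*log2(1-Pe) = -0.205*log2(0.205) - 0.795*log2(0.795) = 0.468692 + 0.263124 = 0.7318. Pe*log2(M-1) = 0.205*log2(35) = 1.051503. Bound = H(Pe) + Pe*log2(M-1) = 0.468692 + 0.263124 + 1.051503 = 1.7833

1.7833 bits


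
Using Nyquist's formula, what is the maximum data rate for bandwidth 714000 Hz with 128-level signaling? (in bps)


Rate = 2 * B * log2(M) = 2 * 714000 * 7.0 = 9996000.0

9996000.0 bps


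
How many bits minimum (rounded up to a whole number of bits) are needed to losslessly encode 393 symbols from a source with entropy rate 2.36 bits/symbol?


Minimum bits >= n * H = 393 * 2.36 = 927.48, rounded up to a whole number of bits = 928

928 bits


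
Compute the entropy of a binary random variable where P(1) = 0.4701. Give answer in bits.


H = -p*log2(p) - (1-p)*log2(1-p). -0.4701*log2(0.4701) = 0.511920; -0.5299*log2(0.5299) = 0.485499. H = 0.511920 + 0.485499 = 0.9974

0.9974 bits


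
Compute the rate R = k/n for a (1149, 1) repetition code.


Rate = k/n = 1/1149

1/1149


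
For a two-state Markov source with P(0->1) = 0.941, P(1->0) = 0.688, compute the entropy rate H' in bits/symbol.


Stationary distribution: pi_0 = p10/(p01+p10) = 0.4223, pi_1 = 0.5777. Entropy rate H' = pi_0*H(p01) + pi_1*H(p10) = 0.4223*0.3235 + 0.5777*0.8955 = 0.6539

0.6539 bits/symbol


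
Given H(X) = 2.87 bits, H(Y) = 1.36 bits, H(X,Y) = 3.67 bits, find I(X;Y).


I(X;Y) = H(X) + H(Y) - H(X,Y) = 2.87 + 1.36 - 3.67 = 0.56

0.56 bits


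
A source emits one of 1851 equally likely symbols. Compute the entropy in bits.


H = log2(n) = log2(1851) = 10.8541

10.8541 bits


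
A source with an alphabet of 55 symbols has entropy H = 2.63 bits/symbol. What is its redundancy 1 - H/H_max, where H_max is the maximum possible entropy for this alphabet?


H_max = log2(K) = log2(55) = 5.7814 bits/symbol. Redundancy = 1 - H/H_max = 1 - 2.63/5.7814 = 1 - 0.4549 = 0.5451

0.5451


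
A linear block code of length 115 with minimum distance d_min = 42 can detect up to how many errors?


Detection capability = d_min - 1 = 42 - 1 = 41

41 errors


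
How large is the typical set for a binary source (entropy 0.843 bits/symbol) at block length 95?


log2|A_typical| = nH = 95 * 0.843 = 80.085, so |A_typical| ~ 2^80.085 = 1.282e+24

1.282e+24


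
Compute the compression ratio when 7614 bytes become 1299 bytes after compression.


Ratio = original / compressed = 7614 / 1299 = 5.8614

5.8614


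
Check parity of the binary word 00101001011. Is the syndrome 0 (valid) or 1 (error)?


Syndrome = XOR of all bits = 0 XOR 0 XOR 1 XOR 0 XOR 1 XOR 0 XOR 0 XOR 1 XOR 0 XOR 1 XOR 1 = 1

1


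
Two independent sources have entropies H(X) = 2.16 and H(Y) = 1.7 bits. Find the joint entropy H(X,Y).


For independent variables, H(X,Y) = H(X) + H(Y) = 2.16 + 1.7 = 3.86

3.86 bits


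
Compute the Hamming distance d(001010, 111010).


Count differing positions: ^ ^ . . . . = 2 differences

2


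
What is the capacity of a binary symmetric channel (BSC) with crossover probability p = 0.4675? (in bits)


H(p) = -p*log2(p) - (1-p)*log2(1-p) = -0.4675*log2(0.4675) - 0.5325*log2(0.5325) = 0.512830 + 0.484121 = 0.997. C = 1 - H(p) = 1 - 0.997 = 0.003

0.003 bits


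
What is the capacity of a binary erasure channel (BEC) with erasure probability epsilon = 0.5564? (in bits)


C = 1 - epsilon = 1 - 0.5564 = 0.4436

0.4436 bits


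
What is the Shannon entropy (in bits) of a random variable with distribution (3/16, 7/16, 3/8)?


H = -sum(p_i * log2(p_i)). Terms: -(3/16)*log2(3/16) = 0.452820; -(7/16)*log2(7/16) = 0.521782; -(3/8)*log2(3/8) = 0.530639. H = 0.452820 + 0.521782 + 0.530639 = 1.5052

1.5052 bits


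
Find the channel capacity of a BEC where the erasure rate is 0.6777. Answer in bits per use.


C = 1 - epsilon = 1 - 0.6777 = 0.3223

0.3223 bits


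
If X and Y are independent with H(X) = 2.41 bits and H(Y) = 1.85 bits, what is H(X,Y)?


For independent variables, H(X,Y) = H(X) + H(Y) = 2.41 + 1.85 = 4.26

4.26 bits


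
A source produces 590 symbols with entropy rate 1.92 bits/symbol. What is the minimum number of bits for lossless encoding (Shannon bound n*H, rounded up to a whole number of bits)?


Minimum bits >= n * H = 590 * 1.92 = 1132.8, rounded up to a whole number of bits = 1133

1133 bits


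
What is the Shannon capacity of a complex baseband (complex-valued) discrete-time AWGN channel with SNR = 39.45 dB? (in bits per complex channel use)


SNR_linear = 10^(39.45/10) = 8810.4887; C = log2(1 + SNR_linear) = log2(1 + 8810.4887) = 13.1052

13.1052 bits/channel use


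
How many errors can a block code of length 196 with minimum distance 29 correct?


Correction capability = floor((d-1)/2) = floor((29-1)/2) = 14

14 errors


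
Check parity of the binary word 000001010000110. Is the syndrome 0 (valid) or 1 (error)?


Syndrome = XOR of all bits = 0 XOR 0 XOR 0 XOR 0 XOR 0 XOR 1 XOR 0 XOR 1 XOR 0 XOR 0 XOR 0 XOR 0 XOR 1 XOR 1 XOR 0 = 0

0


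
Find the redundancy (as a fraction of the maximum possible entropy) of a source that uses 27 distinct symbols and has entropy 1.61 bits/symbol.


H_max = log2(K) = log2(27) = 4.7549 bits/symbol. Redundancy = 1 - H/H_max = 1 - 1.61/4.7549 = 1 - 0.3386 = 0.6614

0.6614


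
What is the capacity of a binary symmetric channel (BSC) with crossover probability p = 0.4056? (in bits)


H(p) = -p*log2(p) - (1-p)*log2(1-p) = -0.4056*log2(0.4056) - 0.5944*log2(0.5944) = 0.528039 + 0.446094 = 0.9741. C = 1 - H(p) = 1 - 0.9741 = 0.0259

0.0259 bits


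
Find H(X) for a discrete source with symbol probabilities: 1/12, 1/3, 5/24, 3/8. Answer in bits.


H = -sum(p_i * log2(p_i)). Terms: -(1/12)*log2(1/12) = 0.298747; -(1/3)*log2(1/3) = 0.528321; -(5/24)*log2(5/24) = 0.471466; -(3/8)*log2(3/8) = 0.530639. H = 0.298747 + 0.528321 + 0.471466 + 0.530639 = 1.8292

1.8292 bits


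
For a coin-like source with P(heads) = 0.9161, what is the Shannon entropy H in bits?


H = -p*log2(p) - (1-p)*log2(1-p). -0.9161*log2(0.9161) = 0.115816; -0.0839*log2(0.0839) = 0.299958. H = 0.115816 + 0.299958 = 0.4158

0.4158 bits


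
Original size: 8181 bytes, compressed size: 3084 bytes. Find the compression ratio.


Ratio = original / compressed = 8181 / 3084 = 2.6527

2.6527


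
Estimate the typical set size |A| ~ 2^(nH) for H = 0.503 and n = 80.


log2|A_typical| = nH = 80 * 0.503 = 40.24, so |A_typical| ~ 2^40.24 = 1.299e+12

1.299e+12


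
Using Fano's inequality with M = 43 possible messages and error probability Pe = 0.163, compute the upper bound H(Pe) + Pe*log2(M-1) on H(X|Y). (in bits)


H(Pe) = -Pe*log2(Pe) - (1-Pe)*log2(1-Pe) = -0.163*log2(0.163) - 0.837*log2(0.837) = 0.426580 + 0.214858 = 0.6414. Pe*log2(M-1) = 0.163*log2(42) = 0.878948. Bound = H(Pe) + Pe*log2(M-1) = 0.426580 + 0.214858 + 0.878948 = 1.5204

1.5204 bits


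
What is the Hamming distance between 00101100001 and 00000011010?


Count differing positions: . . ^ . ^ ^ ^ ^ . ^ ^ = 7 differences

7


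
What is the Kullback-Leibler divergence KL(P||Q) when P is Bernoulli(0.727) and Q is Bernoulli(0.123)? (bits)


KL = p*log2(p/q) + (1-p)*log2((1-p)/(1-q)) = 0.727*log2(0.727/0.123) + 0.273*log2(0.273/0.877) = 1.4039

1.4039 bits


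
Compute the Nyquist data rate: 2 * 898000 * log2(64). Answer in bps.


Rate = 2 * B * log2(M) = 2 * 898000 * 6.0 = 10776000.0

10776000.0 bps


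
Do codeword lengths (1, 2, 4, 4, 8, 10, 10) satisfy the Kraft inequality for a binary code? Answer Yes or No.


Kraft sum = sum(2^(-l_i)) = 0.8809, need <= 1. Result: satisfied (a binary prefix-free code with these lengths exists)

Yes


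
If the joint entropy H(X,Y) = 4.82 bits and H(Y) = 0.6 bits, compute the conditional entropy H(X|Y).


H(X|Y) = H(X,Y) - H(Y) = 4.82 - 0.6 = 4.22

4.22 bits


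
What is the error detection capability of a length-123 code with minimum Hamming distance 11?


Detection capability = d_min - 1 = 11 - 1 = 10

10 errors


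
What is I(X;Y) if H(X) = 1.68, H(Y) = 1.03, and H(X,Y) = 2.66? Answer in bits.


I(X;Y) = H(X) + H(Y) - H(X,Y) = 1.68 + 1.03 - 2.66 = 0.05

0.05 bits


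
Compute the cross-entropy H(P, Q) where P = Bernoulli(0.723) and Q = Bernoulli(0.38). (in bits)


H(P,Q) = -p*log2(q) - (1-p)*log2(1-q). -0.723*log2(0.38) = 1.009256; -0.277*log2(0.62) = 0.191036. H(P,Q) = 1.009256 + 0.191036 = 1.2003

1.2003 bits


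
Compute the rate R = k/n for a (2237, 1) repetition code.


Rate = k/n = 1/2237

1/2237


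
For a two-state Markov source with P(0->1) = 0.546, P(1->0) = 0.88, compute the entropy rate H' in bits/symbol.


Stationary distribution: pi_0 = p10/(p01+p10) = 0.6171, pi_1 = 0.3829. Entropy rate H' = pi_0*H(p01) + pi_1*H(p10) = 0.6171*0.9939 + 0.3829*0.5294 = 0.816

0.816 bits/symbol


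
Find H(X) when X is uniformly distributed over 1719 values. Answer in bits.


H = log2(n) = log2(1719) = 10.7474

10.7474 bits


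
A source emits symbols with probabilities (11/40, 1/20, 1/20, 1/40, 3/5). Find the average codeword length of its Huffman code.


Huffman construction (repeatedly merge the two least-probable nodes; each merge adds 1 bit to every symbol beneath it): 1/40 + 1/20 = 3/40; 1/20 + 3/40 = 1/8; 1/8 + 11/40 = 2/5; 2/5 + 3/5 = 1. Resulting codeword lengths (in the order the probabilities were given): (2, 4, 3, 4, 1). L_avg = sum(p_i * l_i) = 11/40*2 + 1/20*4 + 1/20*3 + 1/40*4 + 3/5*1 = 8/5 = 1.6

1.6 bits


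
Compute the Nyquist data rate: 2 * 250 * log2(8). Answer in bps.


Rate = 2 * B * log2(M) = 2 * 250 * 3.0 = 1500.0

1500.0 bps


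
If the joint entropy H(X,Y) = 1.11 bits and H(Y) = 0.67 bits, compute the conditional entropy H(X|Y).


H(X|Y) = H(X,Y) - H(Y) = 1.11 - 0.67 = 0.44

0.44 bits


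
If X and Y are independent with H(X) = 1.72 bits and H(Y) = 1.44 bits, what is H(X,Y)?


For independent variables, H(X,Y) = H(X) + H(Y) = 1.72 + 1.44 = 3.16

3.16 bits


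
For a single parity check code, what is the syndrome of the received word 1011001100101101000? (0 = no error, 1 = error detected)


Syndrome = XOR of all bits = 1 XOR 0 XOR 1 XOR 1 XOR 0 XOR 0 XOR 1 XOR 1 XOR 0 XOR 0 XOR 1 XOR 0 XOR 1 XOR 1 XOR 0 XOR 1 XOR 0 XOR 0 XOR 0 = 1

1


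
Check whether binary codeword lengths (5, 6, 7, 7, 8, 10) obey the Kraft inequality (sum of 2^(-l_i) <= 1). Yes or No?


Kraft sum = sum(2^(-l_i)) = 0.0674, need <= 1. Result: satisfied (a binary prefix-free code with these lengths exists)

Yes


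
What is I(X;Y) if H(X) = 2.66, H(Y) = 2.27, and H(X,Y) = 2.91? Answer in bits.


I(X;Y) = H(X) + H(Y) - H(X,Y) = 2.66 + 2.27 - 2.91 = 2.02

2.02 bits


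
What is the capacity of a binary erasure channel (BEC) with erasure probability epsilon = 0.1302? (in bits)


C = 1 - epsilon = 1 - 0.1302 = 0.8698

0.8698 bits


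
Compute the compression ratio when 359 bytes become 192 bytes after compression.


Ratio = original / compressed = 359 / 192 = 1.8698

1.8698


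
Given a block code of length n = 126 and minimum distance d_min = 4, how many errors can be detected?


Detection capability = d_min - 1 = 4 - 1 = 3

3 errors


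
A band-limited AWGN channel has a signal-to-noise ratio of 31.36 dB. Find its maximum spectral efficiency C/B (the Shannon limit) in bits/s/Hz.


SNR_linear = 10^(31.36/10) = 1367.7288; C/B = log2(1 + SNR_linear) = log2(1 + 1367.7288) = 10.4186

10.4186 bits/s/Hz


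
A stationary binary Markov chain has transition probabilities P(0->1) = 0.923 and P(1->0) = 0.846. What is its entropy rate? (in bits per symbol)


Stationary distribution: pi_0 = p10/(p01+p10) = 0.4782, pi_1 = 0.5218. Entropy rate H' = pi_0*H(p01) + pi_1*H(p10) = 0.4782*0.3915 + 0.5218*0.6198 = 0.5106

0.5106 bits/symbol


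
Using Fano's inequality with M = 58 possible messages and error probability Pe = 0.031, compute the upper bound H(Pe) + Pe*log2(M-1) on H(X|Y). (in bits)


H(Pe) = -Pe*log2(Pe) - (1-Pe)*log2(1-Pe) = -0.031*log2(0.031) - 0.969*log2(0.969) = 0.155359 + 0.044023 = 0.1994. Pe*log2(M-1) = 0.031*log2(57) = 0.180820. Bound = H(Pe) + Pe*log2(M-1) = 0.155359 + 0.044023 + 0.180820 = 0.3802

0.3802 bits


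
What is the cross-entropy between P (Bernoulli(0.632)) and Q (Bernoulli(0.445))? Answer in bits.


H(P,Q) = -p*log2(q) - (1-p)*log2(1-q). -0.632*log2(0.445) = 0.738254; -0.368*log2(0.555) = 0.312594. H(P,Q) = 0.738254 + 0.312594 = 1.0508

1.0508 bits


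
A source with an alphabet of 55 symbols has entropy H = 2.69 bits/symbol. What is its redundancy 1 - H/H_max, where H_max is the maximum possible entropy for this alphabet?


H_max = log2(K) = log2(55) = 5.7814 bits/symbol. Redundancy = 1 - H/H_max = 1 - 2.69/5.7814 = 1 - 0.4653 = 0.5347

0.5347


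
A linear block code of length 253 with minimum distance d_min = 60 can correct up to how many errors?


Correction capability = floor((d-1)/2) = floor((60-1)/2) = 29

29 errors
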